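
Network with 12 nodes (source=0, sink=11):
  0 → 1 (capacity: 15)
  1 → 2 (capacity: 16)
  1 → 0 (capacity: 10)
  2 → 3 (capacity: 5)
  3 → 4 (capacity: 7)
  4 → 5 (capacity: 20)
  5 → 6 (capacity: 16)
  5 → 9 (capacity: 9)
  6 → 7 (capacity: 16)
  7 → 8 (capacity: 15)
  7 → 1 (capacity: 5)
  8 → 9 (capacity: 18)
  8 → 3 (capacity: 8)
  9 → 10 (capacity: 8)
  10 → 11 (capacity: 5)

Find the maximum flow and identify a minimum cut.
Max flow = 5, Min cut edges: (10,11)

Maximum flow: 5
Minimum cut: (10,11)
Partition: S = [0, 1, 2, 3, 4, 5, 6, 7, 8, 9, 10], T = [11]

Max-flow min-cut theorem verified: both equal 5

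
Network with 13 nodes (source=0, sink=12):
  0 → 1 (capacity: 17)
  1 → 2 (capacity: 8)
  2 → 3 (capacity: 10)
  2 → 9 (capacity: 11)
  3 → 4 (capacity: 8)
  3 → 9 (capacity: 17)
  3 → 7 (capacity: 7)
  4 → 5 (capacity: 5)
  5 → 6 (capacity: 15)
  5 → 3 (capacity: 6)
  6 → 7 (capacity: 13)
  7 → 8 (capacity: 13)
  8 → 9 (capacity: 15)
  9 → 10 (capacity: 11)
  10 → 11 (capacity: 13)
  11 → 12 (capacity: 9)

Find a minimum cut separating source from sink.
Min cut value = 8, edges: (1,2)

Min cut value: 8
Partition: S = [0, 1], T = [2, 3, 4, 5, 6, 7, 8, 9, 10, 11, 12]
Cut edges: (1,2)

By max-flow min-cut theorem, max flow = min cut = 8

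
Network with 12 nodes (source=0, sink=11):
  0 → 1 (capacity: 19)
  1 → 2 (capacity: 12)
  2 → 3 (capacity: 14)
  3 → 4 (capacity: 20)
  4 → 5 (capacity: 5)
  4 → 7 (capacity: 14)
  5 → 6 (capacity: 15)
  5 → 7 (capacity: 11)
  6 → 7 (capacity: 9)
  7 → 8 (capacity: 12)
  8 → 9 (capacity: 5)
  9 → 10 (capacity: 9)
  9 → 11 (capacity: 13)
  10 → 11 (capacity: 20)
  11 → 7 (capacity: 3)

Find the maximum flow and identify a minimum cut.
Max flow = 5, Min cut edges: (8,9)

Maximum flow: 5
Minimum cut: (8,9)
Partition: S = [0, 1, 2, 3, 4, 5, 6, 7, 8], T = [9, 10, 11]

Max-flow min-cut theorem verified: both equal 5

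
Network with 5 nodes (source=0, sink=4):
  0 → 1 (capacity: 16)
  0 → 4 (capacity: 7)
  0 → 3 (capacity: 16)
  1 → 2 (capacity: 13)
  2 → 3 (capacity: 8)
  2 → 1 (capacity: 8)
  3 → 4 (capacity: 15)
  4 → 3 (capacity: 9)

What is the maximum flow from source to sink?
Maximum flow = 22

Max flow: 22

Flow assignment:
  0 → 1: 8/16
  0 → 4: 7/7
  0 → 3: 7/16
  1 → 2: 8/13
  2 → 3: 8/8
  3 → 4: 15/15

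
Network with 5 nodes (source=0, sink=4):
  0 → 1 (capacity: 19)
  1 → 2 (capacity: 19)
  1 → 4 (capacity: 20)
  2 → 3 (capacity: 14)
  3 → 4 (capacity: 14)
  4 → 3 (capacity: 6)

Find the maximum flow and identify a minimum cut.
Max flow = 19, Min cut edges: (0,1)

Maximum flow: 19
Minimum cut: (0,1)
Partition: S = [0], T = [1, 2, 3, 4]

Max-flow min-cut theorem verified: both equal 19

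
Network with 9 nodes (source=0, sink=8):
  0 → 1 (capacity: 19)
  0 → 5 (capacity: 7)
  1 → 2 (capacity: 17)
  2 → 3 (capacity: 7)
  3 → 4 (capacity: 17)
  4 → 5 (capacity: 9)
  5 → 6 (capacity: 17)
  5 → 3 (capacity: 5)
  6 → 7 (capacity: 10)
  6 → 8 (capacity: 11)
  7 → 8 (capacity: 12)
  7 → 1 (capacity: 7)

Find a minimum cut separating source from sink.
Min cut value = 14, edges: (0,5), (2,3)

Min cut value: 14
Partition: S = [0, 1, 2], T = [3, 4, 5, 6, 7, 8]
Cut edges: (0,5), (2,3)

By max-flow min-cut theorem, max flow = min cut = 14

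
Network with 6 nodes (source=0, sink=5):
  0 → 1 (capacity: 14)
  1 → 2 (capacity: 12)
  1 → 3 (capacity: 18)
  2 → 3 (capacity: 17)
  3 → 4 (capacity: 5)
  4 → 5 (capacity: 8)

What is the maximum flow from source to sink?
Maximum flow = 5

Max flow: 5

Flow assignment:
  0 → 1: 5/14
  1 → 3: 5/18
  3 → 4: 5/5
  4 → 5: 5/8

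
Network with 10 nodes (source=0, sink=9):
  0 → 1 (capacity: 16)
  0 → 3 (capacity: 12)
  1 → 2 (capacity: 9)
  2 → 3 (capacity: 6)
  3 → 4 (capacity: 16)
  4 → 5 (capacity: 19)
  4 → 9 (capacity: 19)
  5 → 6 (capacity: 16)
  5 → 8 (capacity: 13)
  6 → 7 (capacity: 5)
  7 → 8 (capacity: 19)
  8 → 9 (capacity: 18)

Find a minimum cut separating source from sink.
Min cut value = 16, edges: (3,4)

Min cut value: 16
Partition: S = [0, 1, 2, 3], T = [4, 5, 6, 7, 8, 9]
Cut edges: (3,4)

By max-flow min-cut theorem, max flow = min cut = 16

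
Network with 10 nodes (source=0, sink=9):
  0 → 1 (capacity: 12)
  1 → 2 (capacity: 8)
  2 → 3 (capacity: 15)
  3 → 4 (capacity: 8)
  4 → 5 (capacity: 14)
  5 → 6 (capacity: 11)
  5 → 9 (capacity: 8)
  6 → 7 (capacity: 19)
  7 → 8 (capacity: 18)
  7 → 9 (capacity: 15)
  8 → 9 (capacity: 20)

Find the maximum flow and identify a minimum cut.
Max flow = 8, Min cut edges: (3,4)

Maximum flow: 8
Minimum cut: (3,4)
Partition: S = [0, 1, 2, 3], T = [4, 5, 6, 7, 8, 9]

Max-flow min-cut theorem verified: both equal 8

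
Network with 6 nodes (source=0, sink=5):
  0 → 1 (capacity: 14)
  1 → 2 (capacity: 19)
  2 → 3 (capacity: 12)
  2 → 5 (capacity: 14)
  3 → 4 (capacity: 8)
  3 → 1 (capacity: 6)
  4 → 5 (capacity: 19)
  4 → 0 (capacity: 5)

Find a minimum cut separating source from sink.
Min cut value = 14, edges: (0,1)

Min cut value: 14
Partition: S = [0], T = [1, 2, 3, 4, 5]
Cut edges: (0,1)

By max-flow min-cut theorem, max flow = min cut = 14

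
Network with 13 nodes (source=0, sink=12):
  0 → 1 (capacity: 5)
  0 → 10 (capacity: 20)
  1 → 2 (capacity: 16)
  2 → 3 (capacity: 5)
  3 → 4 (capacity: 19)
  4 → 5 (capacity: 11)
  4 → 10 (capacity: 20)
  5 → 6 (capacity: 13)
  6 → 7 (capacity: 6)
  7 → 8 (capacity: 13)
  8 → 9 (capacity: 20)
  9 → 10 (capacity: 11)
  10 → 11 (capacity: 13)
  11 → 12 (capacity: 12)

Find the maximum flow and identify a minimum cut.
Max flow = 12, Min cut edges: (11,12)

Maximum flow: 12
Minimum cut: (11,12)
Partition: S = [0, 1, 2, 3, 4, 5, 6, 7, 8, 9, 10, 11], T = [12]

Max-flow min-cut theorem verified: both equal 12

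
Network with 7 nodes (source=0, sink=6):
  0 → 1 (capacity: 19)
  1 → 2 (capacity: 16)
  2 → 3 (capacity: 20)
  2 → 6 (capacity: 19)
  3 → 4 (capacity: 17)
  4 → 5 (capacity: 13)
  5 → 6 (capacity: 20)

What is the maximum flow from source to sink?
Maximum flow = 16

Max flow: 16

Flow assignment:
  0 → 1: 16/19
  1 → 2: 16/16
  2 → 6: 16/19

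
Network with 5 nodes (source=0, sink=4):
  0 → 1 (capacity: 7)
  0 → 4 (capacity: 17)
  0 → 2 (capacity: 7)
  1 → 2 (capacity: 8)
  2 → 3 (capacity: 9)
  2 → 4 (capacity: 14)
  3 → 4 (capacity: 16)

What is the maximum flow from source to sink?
Maximum flow = 31

Max flow: 31

Flow assignment:
  0 → 1: 7/7
  0 → 4: 17/17
  0 → 2: 7/7
  1 → 2: 7/8
  2 → 4: 14/14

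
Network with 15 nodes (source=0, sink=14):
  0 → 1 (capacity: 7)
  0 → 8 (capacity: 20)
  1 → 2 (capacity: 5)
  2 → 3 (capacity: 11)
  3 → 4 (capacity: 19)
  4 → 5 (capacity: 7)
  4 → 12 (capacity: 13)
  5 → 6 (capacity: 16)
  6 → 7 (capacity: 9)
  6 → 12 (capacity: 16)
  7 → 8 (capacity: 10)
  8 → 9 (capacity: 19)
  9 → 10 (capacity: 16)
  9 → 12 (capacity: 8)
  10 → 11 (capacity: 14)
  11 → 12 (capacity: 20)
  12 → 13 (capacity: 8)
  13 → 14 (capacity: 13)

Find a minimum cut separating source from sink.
Min cut value = 8, edges: (12,13)

Min cut value: 8
Partition: S = [0, 1, 2, 3, 4, 5, 6, 7, 8, 9, 10, 11, 12], T = [13, 14]
Cut edges: (12,13)

By max-flow min-cut theorem, max flow = min cut = 8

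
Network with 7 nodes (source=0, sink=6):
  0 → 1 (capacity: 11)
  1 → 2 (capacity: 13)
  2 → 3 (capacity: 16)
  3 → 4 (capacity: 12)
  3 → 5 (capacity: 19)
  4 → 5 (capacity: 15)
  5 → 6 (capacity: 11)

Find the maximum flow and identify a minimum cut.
Max flow = 11, Min cut edges: (5,6)

Maximum flow: 11
Minimum cut: (5,6)
Partition: S = [0, 1, 2, 3, 4, 5], T = [6]

Max-flow min-cut theorem verified: both equal 11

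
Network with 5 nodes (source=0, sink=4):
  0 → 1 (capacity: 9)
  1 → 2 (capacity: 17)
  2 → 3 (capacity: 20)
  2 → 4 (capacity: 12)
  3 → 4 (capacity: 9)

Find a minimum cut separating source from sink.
Min cut value = 9, edges: (0,1)

Min cut value: 9
Partition: S = [0], T = [1, 2, 3, 4]
Cut edges: (0,1)

By max-flow min-cut theorem, max flow = min cut = 9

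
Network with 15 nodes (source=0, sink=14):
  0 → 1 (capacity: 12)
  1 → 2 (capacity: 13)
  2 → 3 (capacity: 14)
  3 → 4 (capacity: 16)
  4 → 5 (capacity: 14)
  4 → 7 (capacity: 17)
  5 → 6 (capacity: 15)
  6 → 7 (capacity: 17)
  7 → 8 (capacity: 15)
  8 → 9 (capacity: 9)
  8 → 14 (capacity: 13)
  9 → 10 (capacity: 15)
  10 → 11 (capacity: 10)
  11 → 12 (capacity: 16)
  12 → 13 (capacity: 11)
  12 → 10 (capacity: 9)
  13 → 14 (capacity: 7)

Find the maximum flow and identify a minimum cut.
Max flow = 12, Min cut edges: (0,1)

Maximum flow: 12
Minimum cut: (0,1)
Partition: S = [0], T = [1, 2, 3, 4, 5, 6, 7, 8, 9, 10, 11, 12, 13, 14]

Max-flow min-cut theorem verified: both equal 12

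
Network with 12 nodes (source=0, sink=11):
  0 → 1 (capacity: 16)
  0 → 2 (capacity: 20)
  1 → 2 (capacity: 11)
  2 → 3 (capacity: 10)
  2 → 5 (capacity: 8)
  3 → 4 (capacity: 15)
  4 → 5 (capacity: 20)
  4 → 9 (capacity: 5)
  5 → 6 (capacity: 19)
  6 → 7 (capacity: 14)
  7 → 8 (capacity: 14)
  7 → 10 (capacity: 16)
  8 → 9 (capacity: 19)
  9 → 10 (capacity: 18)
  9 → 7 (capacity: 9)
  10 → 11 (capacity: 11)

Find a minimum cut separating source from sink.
Min cut value = 11, edges: (10,11)

Min cut value: 11
Partition: S = [0, 1, 2, 3, 4, 5, 6, 7, 8, 9, 10], T = [11]
Cut edges: (10,11)

By max-flow min-cut theorem, max flow = min cut = 11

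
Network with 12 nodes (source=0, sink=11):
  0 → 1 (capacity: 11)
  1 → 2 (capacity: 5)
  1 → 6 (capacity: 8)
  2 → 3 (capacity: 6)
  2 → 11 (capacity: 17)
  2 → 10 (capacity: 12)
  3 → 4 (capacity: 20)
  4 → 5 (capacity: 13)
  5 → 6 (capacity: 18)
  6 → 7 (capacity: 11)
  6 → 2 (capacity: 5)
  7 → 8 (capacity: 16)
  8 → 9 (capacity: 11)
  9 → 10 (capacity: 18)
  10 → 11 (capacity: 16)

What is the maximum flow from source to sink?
Maximum flow = 11

Max flow: 11

Flow assignment:
  0 → 1: 11/11
  1 → 2: 5/5
  1 → 6: 6/8
  2 → 11: 10/17
  6 → 7: 1/11
  6 → 2: 5/5
  7 → 8: 1/16
  8 → 9: 1/11
  9 → 10: 1/18
  10 → 11: 1/16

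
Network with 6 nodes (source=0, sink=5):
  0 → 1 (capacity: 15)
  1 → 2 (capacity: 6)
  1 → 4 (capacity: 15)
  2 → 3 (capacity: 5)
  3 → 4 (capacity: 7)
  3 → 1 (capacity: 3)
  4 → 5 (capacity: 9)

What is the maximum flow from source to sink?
Maximum flow = 9

Max flow: 9

Flow assignment:
  0 → 1: 9/15
  1 → 4: 9/15
  4 → 5: 9/9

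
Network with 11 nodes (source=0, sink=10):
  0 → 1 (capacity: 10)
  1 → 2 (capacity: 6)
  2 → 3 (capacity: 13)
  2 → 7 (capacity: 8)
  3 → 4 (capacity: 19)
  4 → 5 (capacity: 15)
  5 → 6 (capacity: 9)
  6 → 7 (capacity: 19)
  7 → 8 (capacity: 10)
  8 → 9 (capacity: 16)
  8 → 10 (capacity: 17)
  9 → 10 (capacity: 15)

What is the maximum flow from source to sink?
Maximum flow = 6

Max flow: 6

Flow assignment:
  0 → 1: 6/10
  1 → 2: 6/6
  2 → 7: 6/8
  7 → 8: 6/10
  8 → 10: 6/17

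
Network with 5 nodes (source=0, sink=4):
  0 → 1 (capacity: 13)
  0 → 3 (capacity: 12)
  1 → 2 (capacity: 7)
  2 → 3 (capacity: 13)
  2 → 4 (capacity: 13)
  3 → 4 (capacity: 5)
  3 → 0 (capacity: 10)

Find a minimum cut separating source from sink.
Min cut value = 12, edges: (1,2), (3,4)

Min cut value: 12
Partition: S = [0, 1, 3], T = [2, 4]
Cut edges: (1,2), (3,4)

By max-flow min-cut theorem, max flow = min cut = 12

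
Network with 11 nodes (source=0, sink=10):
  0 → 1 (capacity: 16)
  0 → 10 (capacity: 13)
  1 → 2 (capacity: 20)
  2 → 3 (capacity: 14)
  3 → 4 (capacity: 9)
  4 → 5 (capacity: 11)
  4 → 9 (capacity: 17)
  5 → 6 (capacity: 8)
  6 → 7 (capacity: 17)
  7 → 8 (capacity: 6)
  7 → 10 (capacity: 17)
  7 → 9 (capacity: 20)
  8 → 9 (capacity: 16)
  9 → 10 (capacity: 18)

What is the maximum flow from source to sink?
Maximum flow = 22

Max flow: 22

Flow assignment:
  0 → 1: 9/16
  0 → 10: 13/13
  1 → 2: 9/20
  2 → 3: 9/14
  3 → 4: 9/9
  4 → 9: 9/17
  9 → 10: 9/18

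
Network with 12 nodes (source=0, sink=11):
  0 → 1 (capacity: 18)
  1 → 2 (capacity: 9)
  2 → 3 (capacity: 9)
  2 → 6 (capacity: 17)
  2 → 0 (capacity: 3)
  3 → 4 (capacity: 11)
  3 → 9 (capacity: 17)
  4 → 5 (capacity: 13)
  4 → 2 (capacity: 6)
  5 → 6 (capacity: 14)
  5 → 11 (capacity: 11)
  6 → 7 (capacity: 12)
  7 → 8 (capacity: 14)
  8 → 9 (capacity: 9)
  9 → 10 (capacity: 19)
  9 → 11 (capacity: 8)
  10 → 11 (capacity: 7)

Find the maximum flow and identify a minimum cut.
Max flow = 9, Min cut edges: (1,2)

Maximum flow: 9
Minimum cut: (1,2)
Partition: S = [0, 1], T = [2, 3, 4, 5, 6, 7, 8, 9, 10, 11]

Max-flow min-cut theorem verified: both equal 9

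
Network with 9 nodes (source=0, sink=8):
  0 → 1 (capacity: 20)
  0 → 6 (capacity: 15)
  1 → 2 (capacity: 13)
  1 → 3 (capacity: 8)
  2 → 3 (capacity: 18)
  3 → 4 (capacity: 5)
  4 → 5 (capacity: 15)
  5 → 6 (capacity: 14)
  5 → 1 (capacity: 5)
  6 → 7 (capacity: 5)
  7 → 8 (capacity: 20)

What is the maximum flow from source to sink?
Maximum flow = 5

Max flow: 5

Flow assignment:
  0 → 1: 5/20
  1 → 3: 5/8
  3 → 4: 5/5
  4 → 5: 5/15
  5 → 6: 5/14
  6 → 7: 5/5
  7 → 8: 5/20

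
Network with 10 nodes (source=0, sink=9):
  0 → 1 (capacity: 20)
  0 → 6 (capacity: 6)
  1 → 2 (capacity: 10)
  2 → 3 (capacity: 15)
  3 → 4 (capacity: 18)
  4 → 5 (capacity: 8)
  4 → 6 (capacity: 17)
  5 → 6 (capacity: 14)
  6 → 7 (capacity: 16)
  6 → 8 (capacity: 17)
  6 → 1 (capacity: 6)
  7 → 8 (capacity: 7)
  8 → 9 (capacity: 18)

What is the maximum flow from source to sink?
Maximum flow = 16

Max flow: 16

Flow assignment:
  0 → 1: 10/20
  0 → 6: 6/6
  1 → 2: 10/10
  2 → 3: 10/15
  3 → 4: 10/18
  4 → 6: 10/17
  6 → 8: 16/17
  8 → 9: 16/18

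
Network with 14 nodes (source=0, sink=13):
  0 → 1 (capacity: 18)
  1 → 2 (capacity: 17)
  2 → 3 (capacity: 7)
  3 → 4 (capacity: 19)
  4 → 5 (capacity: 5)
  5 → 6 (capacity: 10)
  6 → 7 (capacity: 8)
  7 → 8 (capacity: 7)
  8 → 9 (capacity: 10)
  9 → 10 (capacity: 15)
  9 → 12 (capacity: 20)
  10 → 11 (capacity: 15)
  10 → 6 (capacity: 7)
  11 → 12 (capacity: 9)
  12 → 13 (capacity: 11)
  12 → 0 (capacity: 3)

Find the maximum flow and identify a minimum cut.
Max flow = 5, Min cut edges: (4,5)

Maximum flow: 5
Minimum cut: (4,5)
Partition: S = [0, 1, 2, 3, 4], T = [5, 6, 7, 8, 9, 10, 11, 12, 13]

Max-flow min-cut theorem verified: both equal 5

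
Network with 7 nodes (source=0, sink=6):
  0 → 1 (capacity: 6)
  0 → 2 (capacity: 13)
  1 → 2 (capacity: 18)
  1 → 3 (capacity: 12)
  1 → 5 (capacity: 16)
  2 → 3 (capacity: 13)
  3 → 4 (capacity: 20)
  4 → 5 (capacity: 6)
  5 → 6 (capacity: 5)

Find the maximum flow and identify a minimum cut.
Max flow = 5, Min cut edges: (5,6)

Maximum flow: 5
Minimum cut: (5,6)
Partition: S = [0, 1, 2, 3, 4, 5], T = [6]

Max-flow min-cut theorem verified: both equal 5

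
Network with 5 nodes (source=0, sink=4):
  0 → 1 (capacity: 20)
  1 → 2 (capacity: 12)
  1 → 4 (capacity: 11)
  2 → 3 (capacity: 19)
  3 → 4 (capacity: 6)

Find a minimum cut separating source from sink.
Min cut value = 17, edges: (1,4), (3,4)

Min cut value: 17
Partition: S = [0, 1, 2, 3], T = [4]
Cut edges: (1,4), (3,4)

By max-flow min-cut theorem, max flow = min cut = 17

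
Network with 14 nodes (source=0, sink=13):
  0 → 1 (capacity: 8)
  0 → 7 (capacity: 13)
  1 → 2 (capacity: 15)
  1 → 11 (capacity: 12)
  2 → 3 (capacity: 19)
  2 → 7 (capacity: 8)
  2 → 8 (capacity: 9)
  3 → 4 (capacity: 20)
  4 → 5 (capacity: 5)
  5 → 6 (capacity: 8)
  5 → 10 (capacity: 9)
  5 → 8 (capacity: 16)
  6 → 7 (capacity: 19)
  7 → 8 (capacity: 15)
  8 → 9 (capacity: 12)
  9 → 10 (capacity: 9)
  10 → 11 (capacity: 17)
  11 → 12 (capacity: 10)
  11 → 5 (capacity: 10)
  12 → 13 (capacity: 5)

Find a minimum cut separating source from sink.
Min cut value = 5, edges: (12,13)

Min cut value: 5
Partition: S = [0, 1, 2, 3, 4, 5, 6, 7, 8, 9, 10, 11, 12], T = [13]
Cut edges: (12,13)

By max-flow min-cut theorem, max flow = min cut = 5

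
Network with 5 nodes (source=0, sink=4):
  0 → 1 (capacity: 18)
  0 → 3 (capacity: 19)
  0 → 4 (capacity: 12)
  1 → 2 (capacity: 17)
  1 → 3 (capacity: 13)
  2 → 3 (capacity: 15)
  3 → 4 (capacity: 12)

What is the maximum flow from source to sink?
Maximum flow = 24

Max flow: 24

Flow assignment:
  0 → 1: 12/18
  0 → 4: 12/12
  1 → 2: 5/17
  1 → 3: 7/13
  2 → 3: 5/15
  3 → 4: 12/12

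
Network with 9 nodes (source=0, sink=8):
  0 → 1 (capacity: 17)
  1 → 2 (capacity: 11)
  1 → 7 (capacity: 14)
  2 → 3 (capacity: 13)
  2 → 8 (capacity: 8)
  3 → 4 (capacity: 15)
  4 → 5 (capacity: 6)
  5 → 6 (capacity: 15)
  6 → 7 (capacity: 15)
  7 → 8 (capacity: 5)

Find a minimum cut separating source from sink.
Min cut value = 13, edges: (2,8), (7,8)

Min cut value: 13
Partition: S = [0, 1, 2, 3, 4, 5, 6, 7], T = [8]
Cut edges: (2,8), (7,8)

By max-flow min-cut theorem, max flow = min cut = 13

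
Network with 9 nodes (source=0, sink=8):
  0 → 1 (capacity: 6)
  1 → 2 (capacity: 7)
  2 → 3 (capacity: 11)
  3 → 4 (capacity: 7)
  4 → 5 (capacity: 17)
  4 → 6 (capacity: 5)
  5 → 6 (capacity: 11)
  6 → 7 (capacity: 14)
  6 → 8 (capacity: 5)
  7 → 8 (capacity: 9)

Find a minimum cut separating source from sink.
Min cut value = 6, edges: (0,1)

Min cut value: 6
Partition: S = [0], T = [1, 2, 3, 4, 5, 6, 7, 8]
Cut edges: (0,1)

By max-flow min-cut theorem, max flow = min cut = 6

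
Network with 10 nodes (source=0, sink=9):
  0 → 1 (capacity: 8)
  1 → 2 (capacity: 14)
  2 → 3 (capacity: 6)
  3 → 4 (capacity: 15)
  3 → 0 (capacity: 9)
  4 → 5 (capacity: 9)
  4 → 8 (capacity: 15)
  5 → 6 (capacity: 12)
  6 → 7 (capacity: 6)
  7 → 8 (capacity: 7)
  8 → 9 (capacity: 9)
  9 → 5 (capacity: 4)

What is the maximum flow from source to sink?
Maximum flow = 6

Max flow: 6

Flow assignment:
  0 → 1: 6/8
  1 → 2: 6/14
  2 → 3: 6/6
  3 → 4: 6/15
  4 → 8: 6/15
  8 → 9: 6/9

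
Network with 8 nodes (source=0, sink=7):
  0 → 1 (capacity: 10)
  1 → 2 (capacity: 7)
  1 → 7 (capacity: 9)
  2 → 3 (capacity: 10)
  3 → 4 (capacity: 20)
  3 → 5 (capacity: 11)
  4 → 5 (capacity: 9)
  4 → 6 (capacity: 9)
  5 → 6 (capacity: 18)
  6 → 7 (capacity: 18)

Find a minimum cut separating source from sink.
Min cut value = 10, edges: (0,1)

Min cut value: 10
Partition: S = [0], T = [1, 2, 3, 4, 5, 6, 7]
Cut edges: (0,1)

By max-flow min-cut theorem, max flow = min cut = 10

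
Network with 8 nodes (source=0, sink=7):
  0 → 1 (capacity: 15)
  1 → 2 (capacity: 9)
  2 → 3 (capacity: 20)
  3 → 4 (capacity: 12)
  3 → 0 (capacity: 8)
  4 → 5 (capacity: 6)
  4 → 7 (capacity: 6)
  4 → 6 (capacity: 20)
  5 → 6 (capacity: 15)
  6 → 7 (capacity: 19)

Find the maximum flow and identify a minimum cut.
Max flow = 9, Min cut edges: (1,2)

Maximum flow: 9
Minimum cut: (1,2)
Partition: S = [0, 1], T = [2, 3, 4, 5, 6, 7]

Max-flow min-cut theorem verified: both equal 9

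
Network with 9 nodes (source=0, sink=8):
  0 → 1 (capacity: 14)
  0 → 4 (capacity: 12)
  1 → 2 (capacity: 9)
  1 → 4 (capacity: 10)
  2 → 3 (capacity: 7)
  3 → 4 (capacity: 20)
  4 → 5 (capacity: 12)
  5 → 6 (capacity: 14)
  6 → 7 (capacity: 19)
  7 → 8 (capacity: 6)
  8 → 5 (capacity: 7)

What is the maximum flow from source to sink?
Maximum flow = 6

Max flow: 6

Flow assignment:
  0 → 1: 6/14
  1 → 2: 4/9
  1 → 4: 2/10
  2 → 3: 4/7
  3 → 4: 4/20
  4 → 5: 6/12
  5 → 6: 6/14
  6 → 7: 6/19
  7 → 8: 6/6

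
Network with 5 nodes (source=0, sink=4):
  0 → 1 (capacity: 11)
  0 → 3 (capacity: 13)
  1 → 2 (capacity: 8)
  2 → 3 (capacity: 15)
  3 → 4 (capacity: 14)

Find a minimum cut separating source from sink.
Min cut value = 14, edges: (3,4)

Min cut value: 14
Partition: S = [0, 1, 2, 3], T = [4]
Cut edges: (3,4)

By max-flow min-cut theorem, max flow = min cut = 14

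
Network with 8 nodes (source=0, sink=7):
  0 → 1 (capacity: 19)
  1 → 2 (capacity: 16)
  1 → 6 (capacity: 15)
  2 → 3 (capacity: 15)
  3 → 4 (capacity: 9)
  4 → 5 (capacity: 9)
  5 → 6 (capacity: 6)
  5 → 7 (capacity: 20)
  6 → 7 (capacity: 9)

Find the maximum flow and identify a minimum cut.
Max flow = 18, Min cut edges: (4,5), (6,7)

Maximum flow: 18
Minimum cut: (4,5), (6,7)
Partition: S = [0, 1, 2, 3, 4, 6], T = [5, 7]

Max-flow min-cut theorem verified: both equal 18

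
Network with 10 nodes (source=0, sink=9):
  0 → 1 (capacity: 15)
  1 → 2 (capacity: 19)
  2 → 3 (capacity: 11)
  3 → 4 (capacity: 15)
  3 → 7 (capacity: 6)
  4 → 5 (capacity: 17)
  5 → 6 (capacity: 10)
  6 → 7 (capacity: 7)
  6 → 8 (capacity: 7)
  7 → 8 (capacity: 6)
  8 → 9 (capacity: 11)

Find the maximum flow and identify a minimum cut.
Max flow = 11, Min cut edges: (8,9)

Maximum flow: 11
Minimum cut: (8,9)
Partition: S = [0, 1, 2, 3, 4, 5, 6, 7, 8], T = [9]

Max-flow min-cut theorem verified: both equal 11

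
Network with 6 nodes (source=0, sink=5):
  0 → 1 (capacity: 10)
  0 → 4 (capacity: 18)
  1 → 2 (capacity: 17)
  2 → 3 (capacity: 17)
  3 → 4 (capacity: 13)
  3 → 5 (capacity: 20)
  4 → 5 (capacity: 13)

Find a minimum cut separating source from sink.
Min cut value = 23, edges: (0,1), (4,5)

Min cut value: 23
Partition: S = [0, 4], T = [1, 2, 3, 5]
Cut edges: (0,1), (4,5)

By max-flow min-cut theorem, max flow = min cut = 23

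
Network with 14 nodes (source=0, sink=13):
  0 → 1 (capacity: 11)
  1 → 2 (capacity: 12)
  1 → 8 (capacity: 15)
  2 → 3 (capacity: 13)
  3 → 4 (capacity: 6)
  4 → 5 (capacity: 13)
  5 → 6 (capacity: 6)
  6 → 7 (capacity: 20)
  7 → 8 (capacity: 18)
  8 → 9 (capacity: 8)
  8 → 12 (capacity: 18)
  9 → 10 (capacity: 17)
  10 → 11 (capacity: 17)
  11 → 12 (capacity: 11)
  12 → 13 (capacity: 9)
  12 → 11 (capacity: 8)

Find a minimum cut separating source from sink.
Min cut value = 9, edges: (12,13)

Min cut value: 9
Partition: S = [0, 1, 2, 3, 4, 5, 6, 7, 8, 9, 10, 11, 12], T = [13]
Cut edges: (12,13)

By max-flow min-cut theorem, max flow = min cut = 9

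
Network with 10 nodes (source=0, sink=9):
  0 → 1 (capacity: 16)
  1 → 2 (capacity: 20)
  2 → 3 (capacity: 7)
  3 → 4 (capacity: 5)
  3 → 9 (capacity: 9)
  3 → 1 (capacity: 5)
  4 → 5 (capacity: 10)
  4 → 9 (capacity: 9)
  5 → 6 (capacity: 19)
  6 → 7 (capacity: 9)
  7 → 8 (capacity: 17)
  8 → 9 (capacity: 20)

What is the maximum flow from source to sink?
Maximum flow = 7

Max flow: 7

Flow assignment:
  0 → 1: 7/16
  1 → 2: 7/20
  2 → 3: 7/7
  3 → 9: 7/9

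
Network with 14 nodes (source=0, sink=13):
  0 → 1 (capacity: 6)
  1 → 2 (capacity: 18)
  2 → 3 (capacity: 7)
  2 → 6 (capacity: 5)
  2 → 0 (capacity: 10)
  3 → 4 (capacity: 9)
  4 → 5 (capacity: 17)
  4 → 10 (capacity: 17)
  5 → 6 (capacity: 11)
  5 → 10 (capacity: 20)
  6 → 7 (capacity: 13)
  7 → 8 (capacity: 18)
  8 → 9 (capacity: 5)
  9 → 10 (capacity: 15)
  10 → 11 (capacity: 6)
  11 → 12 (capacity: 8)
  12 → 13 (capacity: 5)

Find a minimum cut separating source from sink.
Min cut value = 5, edges: (12,13)

Min cut value: 5
Partition: S = [0, 1, 2, 3, 4, 5, 6, 7, 8, 9, 10, 11, 12], T = [13]
Cut edges: (12,13)

By max-flow min-cut theorem, max flow = min cut = 5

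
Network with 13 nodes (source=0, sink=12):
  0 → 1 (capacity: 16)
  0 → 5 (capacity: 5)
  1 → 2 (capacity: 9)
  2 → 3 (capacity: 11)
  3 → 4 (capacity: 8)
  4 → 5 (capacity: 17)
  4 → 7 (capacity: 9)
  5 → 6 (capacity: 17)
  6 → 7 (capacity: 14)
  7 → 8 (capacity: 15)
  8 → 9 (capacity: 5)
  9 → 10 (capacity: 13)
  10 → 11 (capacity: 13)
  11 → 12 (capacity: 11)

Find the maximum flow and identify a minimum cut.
Max flow = 5, Min cut edges: (8,9)

Maximum flow: 5
Minimum cut: (8,9)
Partition: S = [0, 1, 2, 3, 4, 5, 6, 7, 8], T = [9, 10, 11, 12]

Max-flow min-cut theorem verified: both equal 5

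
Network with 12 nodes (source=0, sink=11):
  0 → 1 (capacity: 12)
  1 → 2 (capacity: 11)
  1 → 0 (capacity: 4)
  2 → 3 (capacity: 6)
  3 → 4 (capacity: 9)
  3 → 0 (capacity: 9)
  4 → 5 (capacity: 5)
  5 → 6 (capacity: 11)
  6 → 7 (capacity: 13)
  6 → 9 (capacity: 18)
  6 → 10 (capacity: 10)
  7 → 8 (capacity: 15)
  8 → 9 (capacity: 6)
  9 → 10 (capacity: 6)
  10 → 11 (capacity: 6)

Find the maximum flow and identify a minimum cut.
Max flow = 5, Min cut edges: (4,5)

Maximum flow: 5
Minimum cut: (4,5)
Partition: S = [0, 1, 2, 3, 4], T = [5, 6, 7, 8, 9, 10, 11]

Max-flow min-cut theorem verified: both equal 5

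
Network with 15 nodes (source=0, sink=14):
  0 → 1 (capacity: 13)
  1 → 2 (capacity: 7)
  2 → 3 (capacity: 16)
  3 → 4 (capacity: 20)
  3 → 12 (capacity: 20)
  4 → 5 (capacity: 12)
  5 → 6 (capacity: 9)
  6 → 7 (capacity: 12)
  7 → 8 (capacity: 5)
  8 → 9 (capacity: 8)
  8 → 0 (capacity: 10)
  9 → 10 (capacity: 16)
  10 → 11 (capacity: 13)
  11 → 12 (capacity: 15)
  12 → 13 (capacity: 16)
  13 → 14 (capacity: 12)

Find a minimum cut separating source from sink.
Min cut value = 7, edges: (1,2)

Min cut value: 7
Partition: S = [0, 1], T = [2, 3, 4, 5, 6, 7, 8, 9, 10, 11, 12, 13, 14]
Cut edges: (1,2)

By max-flow min-cut theorem, max flow = min cut = 7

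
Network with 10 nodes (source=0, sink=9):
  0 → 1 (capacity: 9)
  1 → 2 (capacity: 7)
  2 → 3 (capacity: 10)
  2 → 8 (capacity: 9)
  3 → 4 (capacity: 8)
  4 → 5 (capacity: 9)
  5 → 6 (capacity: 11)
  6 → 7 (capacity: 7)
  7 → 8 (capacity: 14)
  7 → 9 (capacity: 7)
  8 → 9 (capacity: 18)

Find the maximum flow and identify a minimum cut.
Max flow = 7, Min cut edges: (1,2)

Maximum flow: 7
Minimum cut: (1,2)
Partition: S = [0, 1], T = [2, 3, 4, 5, 6, 7, 8, 9]

Max-flow min-cut theorem verified: both equal 7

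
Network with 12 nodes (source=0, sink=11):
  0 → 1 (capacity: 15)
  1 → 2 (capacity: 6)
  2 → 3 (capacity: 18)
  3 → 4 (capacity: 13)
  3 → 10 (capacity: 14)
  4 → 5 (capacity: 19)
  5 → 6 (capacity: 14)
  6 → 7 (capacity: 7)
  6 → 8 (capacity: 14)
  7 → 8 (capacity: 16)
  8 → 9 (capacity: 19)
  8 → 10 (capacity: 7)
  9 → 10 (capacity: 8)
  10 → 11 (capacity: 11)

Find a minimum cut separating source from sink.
Min cut value = 6, edges: (1,2)

Min cut value: 6
Partition: S = [0, 1], T = [2, 3, 4, 5, 6, 7, 8, 9, 10, 11]
Cut edges: (1,2)

By max-flow min-cut theorem, max flow = min cut = 6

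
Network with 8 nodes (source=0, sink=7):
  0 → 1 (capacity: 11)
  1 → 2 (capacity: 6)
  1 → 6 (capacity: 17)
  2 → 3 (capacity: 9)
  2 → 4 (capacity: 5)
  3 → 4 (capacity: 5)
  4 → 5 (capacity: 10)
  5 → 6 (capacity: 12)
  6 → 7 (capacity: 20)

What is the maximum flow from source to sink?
Maximum flow = 11

Max flow: 11

Flow assignment:
  0 → 1: 11/11
  1 → 6: 11/17
  6 → 7: 11/20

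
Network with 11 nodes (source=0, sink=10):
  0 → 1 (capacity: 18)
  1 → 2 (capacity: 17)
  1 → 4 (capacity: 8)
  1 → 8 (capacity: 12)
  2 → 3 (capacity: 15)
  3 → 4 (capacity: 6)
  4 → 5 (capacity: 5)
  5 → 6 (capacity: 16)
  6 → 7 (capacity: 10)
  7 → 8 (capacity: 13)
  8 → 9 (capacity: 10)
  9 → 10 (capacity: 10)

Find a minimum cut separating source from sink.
Min cut value = 10, edges: (9,10)

Min cut value: 10
Partition: S = [0, 1, 2, 3, 4, 5, 6, 7, 8, 9], T = [10]
Cut edges: (9,10)

By max-flow min-cut theorem, max flow = min cut = 10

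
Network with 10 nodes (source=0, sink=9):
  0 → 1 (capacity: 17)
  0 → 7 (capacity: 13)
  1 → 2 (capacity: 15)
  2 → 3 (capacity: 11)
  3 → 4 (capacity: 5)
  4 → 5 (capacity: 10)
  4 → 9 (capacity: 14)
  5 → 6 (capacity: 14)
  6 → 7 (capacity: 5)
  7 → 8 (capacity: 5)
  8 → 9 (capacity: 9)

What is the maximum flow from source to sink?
Maximum flow = 10

Max flow: 10

Flow assignment:
  0 → 1: 5/17
  0 → 7: 5/13
  1 → 2: 5/15
  2 → 3: 5/11
  3 → 4: 5/5
  4 → 9: 5/14
  7 → 8: 5/5
  8 → 9: 5/9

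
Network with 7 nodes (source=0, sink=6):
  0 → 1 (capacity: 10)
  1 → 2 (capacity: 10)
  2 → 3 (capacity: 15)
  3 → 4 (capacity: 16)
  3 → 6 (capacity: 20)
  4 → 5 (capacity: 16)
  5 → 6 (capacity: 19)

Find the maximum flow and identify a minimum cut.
Max flow = 10, Min cut edges: (1,2)

Maximum flow: 10
Minimum cut: (1,2)
Partition: S = [0, 1], T = [2, 3, 4, 5, 6]

Max-flow min-cut theorem verified: both equal 10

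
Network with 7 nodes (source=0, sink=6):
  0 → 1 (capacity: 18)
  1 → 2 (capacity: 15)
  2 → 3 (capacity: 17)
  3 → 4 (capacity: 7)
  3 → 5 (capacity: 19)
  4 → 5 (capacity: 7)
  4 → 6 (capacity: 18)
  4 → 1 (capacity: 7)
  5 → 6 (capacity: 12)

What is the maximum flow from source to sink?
Maximum flow = 15

Max flow: 15

Flow assignment:
  0 → 1: 15/18
  1 → 2: 15/15
  2 → 3: 15/17
  3 → 4: 7/7
  3 → 5: 8/19
  4 → 6: 7/18
  5 → 6: 8/12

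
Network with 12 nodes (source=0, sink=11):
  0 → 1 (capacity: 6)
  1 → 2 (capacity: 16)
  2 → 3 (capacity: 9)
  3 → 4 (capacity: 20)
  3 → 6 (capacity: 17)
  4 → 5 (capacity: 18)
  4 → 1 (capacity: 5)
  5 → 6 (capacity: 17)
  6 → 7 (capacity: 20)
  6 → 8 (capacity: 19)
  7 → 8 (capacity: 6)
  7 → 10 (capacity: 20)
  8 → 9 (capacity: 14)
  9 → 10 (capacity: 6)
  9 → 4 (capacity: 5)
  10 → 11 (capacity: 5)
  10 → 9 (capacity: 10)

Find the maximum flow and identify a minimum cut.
Max flow = 5, Min cut edges: (10,11)

Maximum flow: 5
Minimum cut: (10,11)
Partition: S = [0, 1, 2, 3, 4, 5, 6, 7, 8, 9, 10], T = [11]

Max-flow min-cut theorem verified: both equal 5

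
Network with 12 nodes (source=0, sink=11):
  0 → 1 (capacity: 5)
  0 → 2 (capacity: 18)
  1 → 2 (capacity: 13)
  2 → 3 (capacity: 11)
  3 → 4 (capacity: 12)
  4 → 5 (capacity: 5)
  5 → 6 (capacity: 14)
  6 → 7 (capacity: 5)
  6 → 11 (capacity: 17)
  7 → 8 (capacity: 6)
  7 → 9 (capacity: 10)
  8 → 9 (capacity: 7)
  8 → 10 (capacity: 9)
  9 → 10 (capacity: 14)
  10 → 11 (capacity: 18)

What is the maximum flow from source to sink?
Maximum flow = 5

Max flow: 5

Flow assignment:
  0 → 2: 5/18
  2 → 3: 5/11
  3 → 4: 5/12
  4 → 5: 5/5
  5 → 6: 5/14
  6 → 11: 5/17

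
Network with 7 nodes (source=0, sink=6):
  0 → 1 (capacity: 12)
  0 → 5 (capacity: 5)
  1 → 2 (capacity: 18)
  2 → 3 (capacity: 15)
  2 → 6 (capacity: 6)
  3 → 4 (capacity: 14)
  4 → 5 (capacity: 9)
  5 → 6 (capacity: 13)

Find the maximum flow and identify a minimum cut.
Max flow = 17, Min cut edges: (0,1), (0,5)

Maximum flow: 17
Minimum cut: (0,1), (0,5)
Partition: S = [0], T = [1, 2, 3, 4, 5, 6]

Max-flow min-cut theorem verified: both equal 17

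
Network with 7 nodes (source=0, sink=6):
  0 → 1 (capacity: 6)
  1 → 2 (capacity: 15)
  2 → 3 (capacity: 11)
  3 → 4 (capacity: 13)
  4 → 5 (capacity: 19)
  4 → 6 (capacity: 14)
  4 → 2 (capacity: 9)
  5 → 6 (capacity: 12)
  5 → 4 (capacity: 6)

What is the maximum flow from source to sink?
Maximum flow = 6

Max flow: 6

Flow assignment:
  0 → 1: 6/6
  1 → 2: 6/15
  2 → 3: 6/11
  3 → 4: 6/13
  4 → 6: 6/14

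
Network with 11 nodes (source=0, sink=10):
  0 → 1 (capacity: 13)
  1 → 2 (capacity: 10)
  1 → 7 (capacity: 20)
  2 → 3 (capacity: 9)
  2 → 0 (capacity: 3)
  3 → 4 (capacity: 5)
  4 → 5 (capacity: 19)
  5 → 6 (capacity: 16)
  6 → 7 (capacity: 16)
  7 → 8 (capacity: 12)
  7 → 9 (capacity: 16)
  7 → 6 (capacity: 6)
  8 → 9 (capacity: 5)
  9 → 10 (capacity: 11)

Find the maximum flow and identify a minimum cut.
Max flow = 11, Min cut edges: (9,10)

Maximum flow: 11
Minimum cut: (9,10)
Partition: S = [0, 1, 2, 3, 4, 5, 6, 7, 8, 9], T = [10]

Max-flow min-cut theorem verified: both equal 11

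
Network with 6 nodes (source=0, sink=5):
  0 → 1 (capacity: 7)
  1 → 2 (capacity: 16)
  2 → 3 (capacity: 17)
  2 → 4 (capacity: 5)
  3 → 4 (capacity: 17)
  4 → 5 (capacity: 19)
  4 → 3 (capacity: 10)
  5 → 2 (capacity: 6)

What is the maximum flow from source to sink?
Maximum flow = 7

Max flow: 7

Flow assignment:
  0 → 1: 7/7
  1 → 2: 7/16
  2 → 3: 2/17
  2 → 4: 5/5
  3 → 4: 2/17
  4 → 5: 7/19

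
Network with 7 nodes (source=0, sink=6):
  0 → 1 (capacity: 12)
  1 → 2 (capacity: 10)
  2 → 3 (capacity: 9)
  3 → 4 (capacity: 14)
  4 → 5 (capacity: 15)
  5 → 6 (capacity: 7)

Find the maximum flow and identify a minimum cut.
Max flow = 7, Min cut edges: (5,6)

Maximum flow: 7
Minimum cut: (5,6)
Partition: S = [0, 1, 2, 3, 4, 5], T = [6]

Max-flow min-cut theorem verified: both equal 7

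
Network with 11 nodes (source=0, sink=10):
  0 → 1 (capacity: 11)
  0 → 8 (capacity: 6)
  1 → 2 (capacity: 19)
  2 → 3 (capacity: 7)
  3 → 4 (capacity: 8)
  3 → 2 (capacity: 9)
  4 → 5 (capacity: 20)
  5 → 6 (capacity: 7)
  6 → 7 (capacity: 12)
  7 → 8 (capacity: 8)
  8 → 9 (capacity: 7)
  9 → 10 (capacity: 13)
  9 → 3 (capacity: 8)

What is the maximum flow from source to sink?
Maximum flow = 7

Max flow: 7

Flow assignment:
  0 → 1: 7/11
  1 → 2: 7/19
  2 → 3: 7/7
  3 → 4: 7/8
  4 → 5: 7/20
  5 → 6: 7/7
  6 → 7: 7/12
  7 → 8: 7/8
  8 → 9: 7/7
  9 → 10: 7/13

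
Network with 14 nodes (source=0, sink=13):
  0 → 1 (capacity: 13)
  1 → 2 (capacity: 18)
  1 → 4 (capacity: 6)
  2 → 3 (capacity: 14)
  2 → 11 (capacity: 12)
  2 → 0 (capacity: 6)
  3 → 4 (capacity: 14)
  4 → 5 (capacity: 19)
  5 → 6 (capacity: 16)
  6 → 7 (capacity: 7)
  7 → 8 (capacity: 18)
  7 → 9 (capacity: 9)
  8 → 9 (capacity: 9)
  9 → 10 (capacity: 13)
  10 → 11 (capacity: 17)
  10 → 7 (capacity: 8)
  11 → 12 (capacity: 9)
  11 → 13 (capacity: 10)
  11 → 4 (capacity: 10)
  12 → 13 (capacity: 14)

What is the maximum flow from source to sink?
Maximum flow = 13

Max flow: 13

Flow assignment:
  0 → 1: 13/13
  1 → 2: 12/18
  1 → 4: 1/6
  2 → 11: 12/12
  4 → 5: 1/19
  5 → 6: 1/16
  6 → 7: 1/7
  7 → 9: 1/9
  9 → 10: 1/13
  10 → 11: 1/17
  11 → 12: 3/9
  11 → 13: 10/10
  12 → 13: 3/14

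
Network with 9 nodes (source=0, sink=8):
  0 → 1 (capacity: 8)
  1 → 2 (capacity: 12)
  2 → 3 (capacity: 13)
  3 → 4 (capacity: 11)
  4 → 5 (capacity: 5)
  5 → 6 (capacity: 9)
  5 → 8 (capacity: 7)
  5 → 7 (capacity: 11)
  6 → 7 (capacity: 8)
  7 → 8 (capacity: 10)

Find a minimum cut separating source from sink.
Min cut value = 5, edges: (4,5)

Min cut value: 5
Partition: S = [0, 1, 2, 3, 4], T = [5, 6, 7, 8]
Cut edges: (4,5)

By max-flow min-cut theorem, max flow = min cut = 5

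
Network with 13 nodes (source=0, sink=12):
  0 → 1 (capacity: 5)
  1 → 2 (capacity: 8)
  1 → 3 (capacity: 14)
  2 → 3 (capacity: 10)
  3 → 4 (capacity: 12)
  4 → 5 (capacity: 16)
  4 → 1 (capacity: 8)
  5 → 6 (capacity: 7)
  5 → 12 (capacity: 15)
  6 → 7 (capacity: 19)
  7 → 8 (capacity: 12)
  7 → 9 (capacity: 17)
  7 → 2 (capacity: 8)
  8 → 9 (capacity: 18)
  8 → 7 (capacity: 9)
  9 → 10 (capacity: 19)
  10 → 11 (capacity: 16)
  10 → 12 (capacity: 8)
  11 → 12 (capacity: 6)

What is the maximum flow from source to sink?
Maximum flow = 5

Max flow: 5

Flow assignment:
  0 → 1: 5/5
  1 → 3: 5/14
  3 → 4: 5/12
  4 → 5: 5/16
  5 → 12: 5/15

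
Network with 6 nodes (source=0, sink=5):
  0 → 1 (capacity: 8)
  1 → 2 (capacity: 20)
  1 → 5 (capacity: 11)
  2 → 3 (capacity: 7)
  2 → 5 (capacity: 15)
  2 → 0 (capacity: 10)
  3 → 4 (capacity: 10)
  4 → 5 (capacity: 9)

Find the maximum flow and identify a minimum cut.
Max flow = 8, Min cut edges: (0,1)

Maximum flow: 8
Minimum cut: (0,1)
Partition: S = [0], T = [1, 2, 3, 4, 5]

Max-flow min-cut theorem verified: both equal 8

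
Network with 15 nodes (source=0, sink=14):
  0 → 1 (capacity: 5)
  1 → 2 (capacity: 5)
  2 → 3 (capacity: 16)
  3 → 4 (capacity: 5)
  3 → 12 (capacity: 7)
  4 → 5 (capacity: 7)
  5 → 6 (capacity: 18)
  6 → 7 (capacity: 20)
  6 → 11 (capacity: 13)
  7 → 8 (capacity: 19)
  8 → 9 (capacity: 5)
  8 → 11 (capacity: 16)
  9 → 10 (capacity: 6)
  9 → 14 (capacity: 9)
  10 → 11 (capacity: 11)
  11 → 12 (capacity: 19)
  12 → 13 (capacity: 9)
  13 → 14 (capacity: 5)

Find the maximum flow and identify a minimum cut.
Max flow = 5, Min cut edges: (1,2)

Maximum flow: 5
Minimum cut: (1,2)
Partition: S = [0, 1], T = [2, 3, 4, 5, 6, 7, 8, 9, 10, 11, 12, 13, 14]

Max-flow min-cut theorem verified: both equal 5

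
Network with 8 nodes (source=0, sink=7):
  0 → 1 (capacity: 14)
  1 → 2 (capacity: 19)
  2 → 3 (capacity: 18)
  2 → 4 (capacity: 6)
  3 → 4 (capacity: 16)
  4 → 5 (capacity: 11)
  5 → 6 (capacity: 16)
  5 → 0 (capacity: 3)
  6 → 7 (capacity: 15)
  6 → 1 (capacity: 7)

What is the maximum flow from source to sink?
Maximum flow = 11

Max flow: 11

Flow assignment:
  0 → 1: 11/14
  1 → 2: 11/19
  2 → 3: 5/18
  2 → 4: 6/6
  3 → 4: 5/16
  4 → 5: 11/11
  5 → 6: 11/16
  6 → 7: 11/15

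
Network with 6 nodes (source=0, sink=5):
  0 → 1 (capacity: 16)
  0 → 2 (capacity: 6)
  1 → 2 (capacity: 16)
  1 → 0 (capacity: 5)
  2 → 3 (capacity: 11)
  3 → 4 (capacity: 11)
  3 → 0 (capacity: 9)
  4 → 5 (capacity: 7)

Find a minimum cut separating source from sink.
Min cut value = 7, edges: (4,5)

Min cut value: 7
Partition: S = [0, 1, 2, 3, 4], T = [5]
Cut edges: (4,5)

By max-flow min-cut theorem, max flow = min cut = 7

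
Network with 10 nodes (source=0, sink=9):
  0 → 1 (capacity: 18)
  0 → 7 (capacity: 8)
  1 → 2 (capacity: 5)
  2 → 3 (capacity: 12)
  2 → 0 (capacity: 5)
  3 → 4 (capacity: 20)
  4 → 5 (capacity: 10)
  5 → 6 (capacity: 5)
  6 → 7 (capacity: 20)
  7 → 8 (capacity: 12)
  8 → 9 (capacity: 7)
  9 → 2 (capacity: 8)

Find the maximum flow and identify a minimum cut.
Max flow = 7, Min cut edges: (8,9)

Maximum flow: 7
Minimum cut: (8,9)
Partition: S = [0, 1, 2, 3, 4, 5, 6, 7, 8], T = [9]

Max-flow min-cut theorem verified: both equal 7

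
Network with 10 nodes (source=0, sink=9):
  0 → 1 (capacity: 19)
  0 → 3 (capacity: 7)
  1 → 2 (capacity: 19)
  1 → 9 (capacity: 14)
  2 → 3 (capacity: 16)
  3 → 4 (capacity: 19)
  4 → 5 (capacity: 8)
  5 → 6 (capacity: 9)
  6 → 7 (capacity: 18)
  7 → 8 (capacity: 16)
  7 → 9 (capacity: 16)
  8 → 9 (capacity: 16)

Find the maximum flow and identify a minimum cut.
Max flow = 22, Min cut edges: (1,9), (4,5)

Maximum flow: 22
Minimum cut: (1,9), (4,5)
Partition: S = [0, 1, 2, 3, 4], T = [5, 6, 7, 8, 9]

Max-flow min-cut theorem verified: both equal 22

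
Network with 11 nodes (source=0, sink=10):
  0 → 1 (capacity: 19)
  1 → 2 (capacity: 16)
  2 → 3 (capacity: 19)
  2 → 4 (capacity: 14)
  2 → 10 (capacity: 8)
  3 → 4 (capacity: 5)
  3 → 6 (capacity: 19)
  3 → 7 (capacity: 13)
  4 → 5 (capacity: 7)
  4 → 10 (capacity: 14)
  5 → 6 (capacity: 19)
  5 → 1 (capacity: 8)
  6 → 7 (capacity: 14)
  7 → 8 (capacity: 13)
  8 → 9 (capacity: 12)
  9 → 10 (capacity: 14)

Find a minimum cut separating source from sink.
Min cut value = 16, edges: (1,2)

Min cut value: 16
Partition: S = [0, 1], T = [2, 3, 4, 5, 6, 7, 8, 9, 10]
Cut edges: (1,2)

By max-flow min-cut theorem, max flow = min cut = 16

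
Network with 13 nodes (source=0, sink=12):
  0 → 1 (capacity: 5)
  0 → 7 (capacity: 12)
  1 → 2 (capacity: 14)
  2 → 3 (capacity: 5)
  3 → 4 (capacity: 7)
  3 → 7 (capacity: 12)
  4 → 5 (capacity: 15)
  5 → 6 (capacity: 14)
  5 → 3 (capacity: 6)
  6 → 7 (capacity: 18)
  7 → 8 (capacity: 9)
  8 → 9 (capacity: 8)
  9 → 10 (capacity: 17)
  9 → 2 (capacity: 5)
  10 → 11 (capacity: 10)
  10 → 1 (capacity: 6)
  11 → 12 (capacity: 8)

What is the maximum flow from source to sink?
Maximum flow = 8

Max flow: 8

Flow assignment:
  0 → 1: 5/5
  0 → 7: 3/12
  1 → 2: 5/14
  2 → 3: 5/5
  3 → 7: 5/12
  7 → 8: 8/9
  8 → 9: 8/8
  9 → 10: 8/17
  10 → 11: 8/10
  11 → 12: 8/8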